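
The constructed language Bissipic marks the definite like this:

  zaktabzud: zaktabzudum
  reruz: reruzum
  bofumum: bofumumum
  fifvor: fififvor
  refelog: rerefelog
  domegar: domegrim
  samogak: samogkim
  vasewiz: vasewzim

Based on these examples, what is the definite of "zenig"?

fifvor and domegar both end in -r yet inflect differently (fififvor, domegrim), so the final letter is not what conditions the rule; the last vowel is.
"zenig" has last vowel 'i'. The one such stem in the data (vasewiz → vasewzim) deletes the last vowel and adds -im (as do domegar, samogak), so the same rule applies.
So zenig → zengim.

zengim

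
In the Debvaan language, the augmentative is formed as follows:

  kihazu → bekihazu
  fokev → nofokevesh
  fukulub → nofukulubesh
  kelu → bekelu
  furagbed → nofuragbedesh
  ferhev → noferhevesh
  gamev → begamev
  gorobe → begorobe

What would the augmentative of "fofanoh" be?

"fofanoh" begins with f-. The stems beginning with f- (furagbed → nofuragbedesh, fukulub → nofukulubesh, fokev → nofokevesh) add no- … -esh around the stem.
So fofanoh → nofofanohesh.

nofofanohesh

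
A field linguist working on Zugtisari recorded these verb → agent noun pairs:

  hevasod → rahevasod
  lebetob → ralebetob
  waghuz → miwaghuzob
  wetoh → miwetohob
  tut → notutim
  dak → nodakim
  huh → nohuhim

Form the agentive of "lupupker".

ralupupker

huh and wetoh both end in -h yet inflect differently (nohuhim, miwetohob), so the final letter is not what conditions the rule; the number of vowels is.
"lupupker" has 3 vowels. The stems with 3 vowels (hevasod → rahevasod, lebetob → ralebetob) add the prefix ra-.
The other patterns: stems with 1 vowel add no- … -im around the stem; stems with 2 vowels add mi- … -ob around the stem.
So lupupker → ralupupker.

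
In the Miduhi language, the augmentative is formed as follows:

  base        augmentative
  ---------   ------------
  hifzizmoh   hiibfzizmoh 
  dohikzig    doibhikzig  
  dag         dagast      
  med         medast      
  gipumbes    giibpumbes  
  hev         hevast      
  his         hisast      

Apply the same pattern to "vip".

dag and dohikzig both end in -g yet inflect differently (dagast, doibhikzig), so the final letter is not what conditions the rule; the number of vowels is.
"vip" has 1 vowel. The stems with 1 vowel (dag → dagast, hev → hevast, his → hisast) add -ast.
So vip → vipast.

vipast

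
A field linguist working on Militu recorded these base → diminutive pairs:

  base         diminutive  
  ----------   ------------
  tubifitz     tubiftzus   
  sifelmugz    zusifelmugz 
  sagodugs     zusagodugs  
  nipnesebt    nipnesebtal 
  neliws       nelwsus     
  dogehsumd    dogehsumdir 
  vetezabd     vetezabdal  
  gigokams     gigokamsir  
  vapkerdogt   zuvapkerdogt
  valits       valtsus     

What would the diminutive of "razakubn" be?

razakubnal

nipnesebt and vapkerdogt both end in -t yet inflect differently (nipnesebtal, zuvapkerdogt), so the final letter is not what conditions the rule; the second-to-last letter is.
"razakubn" has second-to-last letter 'b'. The stems whose second-to-last letter is 'b' (nipnesebt → nipnesebtal, vetezabd → vetezabdal) add -al.
So razakubn → razakubnal.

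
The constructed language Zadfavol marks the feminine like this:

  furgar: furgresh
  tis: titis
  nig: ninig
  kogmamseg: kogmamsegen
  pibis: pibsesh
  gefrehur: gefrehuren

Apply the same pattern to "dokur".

tis and pibis both end in -s yet inflect differently (titis, pibsesh), so the final letter is not what conditions the rule; the number of vowels is.
"dokur" has 2 vowels. The stems with 2 vowels (pibis → pibsesh, furgar → furgresh) delete the last vowel and add -esh.
So dokur → dokresh.

dokresh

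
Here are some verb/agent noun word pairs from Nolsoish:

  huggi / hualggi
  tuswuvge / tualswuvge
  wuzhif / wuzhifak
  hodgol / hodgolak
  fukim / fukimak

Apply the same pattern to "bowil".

bowilak

huggi and wuzhif both have last vowel 'i' yet inflect differently (hualggi, wuzhifak), so the last vowel is not what conditions the rule; whether the stem ends in a vowel or a consonant is.
"bowil" ends in a consonant. The stems ending in a consonant (wuzhif → wuzhifak, hodgol → hodgolak, fukim → fukimak) add -ak.
The other pattern: stems ending in a vowel insert -al- after the first vowel.
So bowil → bowilak.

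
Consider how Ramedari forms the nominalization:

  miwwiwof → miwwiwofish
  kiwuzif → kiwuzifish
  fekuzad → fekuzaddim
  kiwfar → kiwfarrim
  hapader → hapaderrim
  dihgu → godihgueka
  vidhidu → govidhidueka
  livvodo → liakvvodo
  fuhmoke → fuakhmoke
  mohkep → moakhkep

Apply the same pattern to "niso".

niakso

"niso" ends in -o. The one such stem in the data (livvodo → liakvvodo) inserts -ak- after the first vowel (as do fuhmoke, mohkep), so the same rule applies.
So niso → niakso.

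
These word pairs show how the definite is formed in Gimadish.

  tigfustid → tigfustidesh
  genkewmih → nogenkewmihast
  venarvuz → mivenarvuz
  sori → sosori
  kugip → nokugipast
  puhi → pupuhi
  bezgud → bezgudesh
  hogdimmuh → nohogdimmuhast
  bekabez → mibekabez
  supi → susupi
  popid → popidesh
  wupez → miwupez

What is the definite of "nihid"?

nihidesh

puhi and tigfustid both have last vowel 'i' yet inflect differently (pupuhi, tigfustidesh), so the last vowel is not what conditions the rule; the final letter is.
"nihid" ends in -d. The stems ending in -d (tigfustid → tigfustidesh, bezgud → bezgudesh, popid → popidesh) add -esh.
The other patterns: stems ending in -z add the prefix mi-; stems ending in -i repeat the first consonant+vowel as a prefix; stems ending in -h or -p add no- … -ast around the stem.
So nihid → nihidesh.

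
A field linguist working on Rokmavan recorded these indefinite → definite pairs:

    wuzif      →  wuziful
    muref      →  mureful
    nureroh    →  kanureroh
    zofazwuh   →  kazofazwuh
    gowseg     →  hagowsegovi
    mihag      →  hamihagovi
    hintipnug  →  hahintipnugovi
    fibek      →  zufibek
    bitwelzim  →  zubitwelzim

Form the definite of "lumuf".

"lumuf" ends in -f. The stems ending in -f (wuzif → wuziful, muref → mureful) add -ul.
The other patterns: stems ending in -h add the prefix ka-; stems ending in -g add ha- … -ovi around the stem; stems ending in -k or -m add the prefix zu-.
So lumuf → lumuful.

lumuful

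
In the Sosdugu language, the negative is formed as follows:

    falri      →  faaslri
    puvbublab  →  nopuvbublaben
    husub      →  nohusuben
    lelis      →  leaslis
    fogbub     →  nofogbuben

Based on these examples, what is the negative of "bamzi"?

baasmzi

"bamzi" ends in -i. The one such stem in the data (falri → faaslri) inserts -as- after the first vowel (as does lelis), so the same rule applies.
So bamzi → baasmzi.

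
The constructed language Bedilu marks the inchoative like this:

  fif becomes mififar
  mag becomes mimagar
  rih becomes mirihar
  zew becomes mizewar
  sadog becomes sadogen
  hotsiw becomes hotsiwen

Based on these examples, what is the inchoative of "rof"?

mirofar

mag and sadog both end in -g yet inflect differently (mimagar, sadogen), so the final letter is not what conditions the rule; the number of vowels is.
"rof" has 1 vowel. The stems with 1 vowel (fif → mififar, mag → mimagar, rih → mirihar) add mi- … -ar around the stem.
The other pattern: stems with 2 vowels add -en.
So rof → mirofar.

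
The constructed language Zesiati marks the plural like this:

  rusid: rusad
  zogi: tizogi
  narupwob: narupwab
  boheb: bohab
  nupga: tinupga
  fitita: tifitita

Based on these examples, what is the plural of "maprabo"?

rusid and zogi both have last vowel 'i' yet inflect differently (rusad, tizogi), so the last vowel is not what conditions the rule; whether the stem ends in a vowel or a consonant is.
"maprabo" ends in a vowel. The stems ending in a vowel (fitita → tifitita, zogi → tizogi, nupga → tinupga) add the prefix ti-.
The other pattern: stems ending in a consonant change the last vowel to 'a'.
So maprabo → timaprabo.

timaprabo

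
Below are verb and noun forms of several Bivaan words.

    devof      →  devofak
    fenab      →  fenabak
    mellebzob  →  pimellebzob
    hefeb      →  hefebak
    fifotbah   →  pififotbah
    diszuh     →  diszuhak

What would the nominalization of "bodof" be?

bodofak

"bodof" has 2 vowels. The stems with 2 vowels (diszuh → diszuhak, fenab → fenabak, hefeb → hefebak) add -ak.
The other pattern: stems with 3 vowels add the prefix pi-.
So bodof → bodofak.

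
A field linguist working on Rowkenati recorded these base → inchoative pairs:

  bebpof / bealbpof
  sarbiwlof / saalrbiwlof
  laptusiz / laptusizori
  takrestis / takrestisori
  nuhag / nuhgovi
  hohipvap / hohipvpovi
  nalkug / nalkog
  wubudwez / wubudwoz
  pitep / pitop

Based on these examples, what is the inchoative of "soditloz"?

soalditloz

nuhag and nalkug both end in -g yet inflect differently (nuhgovi, nalkog), so the final letter is not what conditions the rule; the last vowel is.
"soditloz" has last vowel 'o'. The stems whose last vowel is 'o' (bebpof → bealbpof, sarbiwlof → saalrbiwlof) insert -al- after the first vowel.
The other patterns: stems whose last vowel is 'i' add -ori; stems whose last vowel is 'a' delete the last vowel and add -ovi; stems whose last vowel is 'e' or 'u' change the last vowel to 'o'.
So soditloz → soalditloz.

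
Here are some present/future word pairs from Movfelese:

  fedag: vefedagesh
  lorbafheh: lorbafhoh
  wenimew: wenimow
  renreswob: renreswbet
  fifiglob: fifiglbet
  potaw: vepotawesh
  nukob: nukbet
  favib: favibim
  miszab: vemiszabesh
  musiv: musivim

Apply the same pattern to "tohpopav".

vetohpopavesh

nukob and favib both end in -b yet inflect differently (nukbet, favibim), so the final letter is not what conditions the rule; the last vowel is.
"tohpopav" has last vowel 'a'. The stems whose last vowel is 'a' (fedag → vefedagesh, miszab → vemiszabesh, potaw → vepotawesh) add ve- … -esh around the stem.
The other patterns: stems whose last vowel is 'o' delete the last vowel and add -et; stems whose last vowel is 'i' add -im; stems whose last vowel is 'e' change the last vowel to 'o'.
So tohpopav → vetohpopavesh.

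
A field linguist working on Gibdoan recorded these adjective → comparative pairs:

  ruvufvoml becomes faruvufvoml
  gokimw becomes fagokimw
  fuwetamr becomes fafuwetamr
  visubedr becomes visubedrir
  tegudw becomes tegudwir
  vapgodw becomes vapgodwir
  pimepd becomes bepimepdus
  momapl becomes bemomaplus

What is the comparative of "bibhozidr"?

bibhozidrir

fuwetamr and visubedr both end in -r yet inflect differently (fafuwetamr, visubedrir), so the final letter is not what conditions the rule; the second-to-last letter is.
"bibhozidr" has second-to-last letter 'd'. The stems whose second-to-last letter is 'd' (visubedr → visubedrir, tegudw → tegudwir, vapgodw → vapgodwir) add -ir.
The other patterns: stems whose second-to-last letter is 'm' add the prefix fa-; stems whose second-to-last letter is 'p' add be- … -us around the stem.
So bibhozidr → bibhozidrir.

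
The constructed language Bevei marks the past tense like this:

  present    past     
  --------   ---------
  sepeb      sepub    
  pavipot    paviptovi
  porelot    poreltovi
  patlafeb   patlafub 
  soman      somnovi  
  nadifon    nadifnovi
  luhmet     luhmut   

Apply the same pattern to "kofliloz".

luhmet and porelot both end in -t yet inflect differently (luhmut, poreltovi), so the final letter is not what conditions the rule; the last vowel is.
"kofliloz" has last vowel 'o'. The stems whose last vowel is 'o' (nadifon → nadifnovi, porelot → poreltovi, pavipot → paviptovi) delete the last vowel and add -ovi.
So kofliloz → koflilzovi.

koflilzovi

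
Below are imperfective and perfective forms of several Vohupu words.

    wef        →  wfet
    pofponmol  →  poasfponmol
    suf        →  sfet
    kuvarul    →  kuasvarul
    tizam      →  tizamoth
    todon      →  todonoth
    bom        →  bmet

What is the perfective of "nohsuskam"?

noashsuskam

bom and tizam both end in -m yet inflect differently (bmet, tizamoth), so the final letter is not what conditions the rule; the number of vowels is.
"nohsuskam" has 3 vowels. The stems with 3 vowels (pofponmol → poasfponmol, kuvarul → kuasvarul) insert -as- after the first vowel.
So nohsuskam → noashsuskam.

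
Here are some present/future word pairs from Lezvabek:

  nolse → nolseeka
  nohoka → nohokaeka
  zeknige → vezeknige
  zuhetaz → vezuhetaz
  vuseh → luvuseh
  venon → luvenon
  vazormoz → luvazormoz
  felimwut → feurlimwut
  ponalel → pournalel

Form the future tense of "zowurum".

nolse and zeknige both end in -e yet inflect differently (nolseeka, vezeknige), so the final letter is not what conditions the rule; the first letter is.
"zowurum" begins with z-. The stems beginning with z- (zeknige → vezeknige, zuhetaz → vezuhetaz) add the prefix ve-.
So zowurum → vezowurum.

vezowurum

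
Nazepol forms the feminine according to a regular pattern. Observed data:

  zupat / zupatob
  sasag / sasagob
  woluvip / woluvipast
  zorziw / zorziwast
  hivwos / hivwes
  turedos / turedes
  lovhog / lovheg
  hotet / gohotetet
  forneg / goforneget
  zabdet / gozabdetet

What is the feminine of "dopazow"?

sasag and lovhog both end in -g yet inflect differently (sasagob, lovheg), so the final letter is not what conditions the rule; the last vowel is.
"dopazow" has last vowel 'o'. The stems whose last vowel is 'o' (hivwos → hivwes, turedos → turedes, lovhog → lovheg) change the last vowel to 'e'.
So dopazow → dopazew.

dopazew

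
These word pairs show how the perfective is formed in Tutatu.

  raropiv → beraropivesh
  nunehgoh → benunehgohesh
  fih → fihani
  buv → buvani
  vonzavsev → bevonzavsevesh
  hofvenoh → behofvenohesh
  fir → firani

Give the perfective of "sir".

sirani

buv and raropiv both end in -v yet inflect differently (buvani, beraropivesh), so the final letter is not what conditions the rule; the number of vowels is.
"sir" has 1 vowel. The stems with 1 vowel (fir → firani, buv → buvani, fih → fihani) add -ani.
The other pattern: stems with 3 vowels add be- … -esh around the stem.
So sir → sirani.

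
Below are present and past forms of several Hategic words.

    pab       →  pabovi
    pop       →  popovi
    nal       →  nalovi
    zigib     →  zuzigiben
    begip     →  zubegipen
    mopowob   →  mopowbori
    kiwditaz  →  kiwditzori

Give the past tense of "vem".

pab and zigib both end in -b yet inflect differently (pabovi, zuzigiben), so the final letter is not what conditions the rule; the number of vowels is.
"vem" has 1 vowel. The stems with 1 vowel (pab → pabovi, pop → popovi, nal → nalovi) add -ovi.
So vem → vemovi.

vemovi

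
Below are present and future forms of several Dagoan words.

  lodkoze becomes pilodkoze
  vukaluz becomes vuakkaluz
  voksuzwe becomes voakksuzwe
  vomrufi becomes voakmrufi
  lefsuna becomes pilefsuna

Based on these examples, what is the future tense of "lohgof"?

"lohgof" begins with l-. The stems beginning with l- (lefsuna → pilefsuna, lodkoze → pilodkoze) add the prefix pi-.
The other pattern: stems beginning with v- insert -ak- after the first vowel.
So lohgof → pilohgof.

pilohgof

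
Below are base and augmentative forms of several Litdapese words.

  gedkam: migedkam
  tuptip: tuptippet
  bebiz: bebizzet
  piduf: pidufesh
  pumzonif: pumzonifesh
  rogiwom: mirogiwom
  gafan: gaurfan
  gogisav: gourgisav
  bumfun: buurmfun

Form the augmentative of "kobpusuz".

pumzonif and tuptip both have last vowel 'i' yet inflect differently (pumzonifesh, tuptippet), so the last vowel is not what conditions the rule; the final letter is.
"kobpusuz" ends in -z. The one such stem in the data (bebiz → bebizzet) doubles the final consonant and adds -et (as does tuptip), so the same rule applies.
So kobpusuz → kobpusuzzet.

kobpusuzzet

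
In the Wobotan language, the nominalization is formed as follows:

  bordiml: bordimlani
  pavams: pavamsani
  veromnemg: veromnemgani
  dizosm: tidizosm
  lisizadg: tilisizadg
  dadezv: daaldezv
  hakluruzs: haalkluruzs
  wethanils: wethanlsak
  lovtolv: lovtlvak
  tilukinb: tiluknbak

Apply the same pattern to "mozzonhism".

veromnemg and lisizadg both end in -g yet inflect differently (veromnemgani, tilisizadg), so the final letter is not what conditions the rule; the second-to-last letter is.
"mozzonhism" has second-to-last letter 's'. The one such stem in the data (dizosm → tidizosm) adds the prefix ti-, so the same rule applies.
So mozzonhism → timozzonhism.

timozzonhism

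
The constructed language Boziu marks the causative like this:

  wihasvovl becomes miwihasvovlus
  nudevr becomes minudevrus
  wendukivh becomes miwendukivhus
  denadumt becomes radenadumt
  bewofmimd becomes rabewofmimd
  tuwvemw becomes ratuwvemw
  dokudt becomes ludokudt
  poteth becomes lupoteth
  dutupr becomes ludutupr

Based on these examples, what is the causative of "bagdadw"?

"bagdadw" has second-to-last letter 'd'. The one such stem in the data (dokudt → ludokudt) adds the prefix lu-, so the same rule applies.
The other patterns: stems whose second-to-last letter is 'v' add mi- … -us around the stem; stems whose second-to-last letter is 'm' add the prefix ra-.
So bagdadw → lubagdadw.

lubagdadw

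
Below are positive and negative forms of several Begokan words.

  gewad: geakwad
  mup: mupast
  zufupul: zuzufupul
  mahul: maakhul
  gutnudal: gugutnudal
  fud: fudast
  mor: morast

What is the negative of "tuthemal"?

tututhemal

fud and gewad both end in -d yet inflect differently (fudast, geakwad), so the final letter is not what conditions the rule; the number of vowels is.
"tuthemal" has 3 vowels. The stems with 3 vowels (gutnudal → gugutnudal, zufupul → zuzufupul) repeat the first consonant+vowel as a prefix.
So tuthemal → tututhemal.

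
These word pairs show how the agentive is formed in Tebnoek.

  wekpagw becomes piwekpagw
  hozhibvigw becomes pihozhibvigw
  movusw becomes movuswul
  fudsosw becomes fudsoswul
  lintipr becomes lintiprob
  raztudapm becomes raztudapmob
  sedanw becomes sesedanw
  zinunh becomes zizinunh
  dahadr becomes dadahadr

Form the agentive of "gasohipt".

gasohiptob

wekpagw and movusw both end in -w yet inflect differently (piwekpagw, movuswul), so the final letter is not what conditions the rule; the second-to-last letter is.
"gasohipt" has second-to-last letter 'p'. The stems whose second-to-last letter is 'p' (lintipr → lintiprob, raztudapm → raztudapmob) add -ob.
So gasohipt → gasohiptob.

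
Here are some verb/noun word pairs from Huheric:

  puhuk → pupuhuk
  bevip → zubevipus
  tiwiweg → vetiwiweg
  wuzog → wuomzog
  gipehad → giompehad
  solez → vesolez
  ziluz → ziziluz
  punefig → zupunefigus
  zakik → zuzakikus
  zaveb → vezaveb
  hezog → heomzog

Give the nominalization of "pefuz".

pepefuz

zakik and puhuk both end in -k yet inflect differently (zuzakikus, pupuhuk), so the final letter is not what conditions the rule; the last vowel is.
"pefuz" has last vowel 'u'. The stems whose last vowel is 'u' (ziluz → ziziluz, puhuk → pupuhuk) repeat the first consonant+vowel as a prefix.
The other patterns: stems whose last vowel is 'i' add zu- … -us around the stem; stems whose last vowel is 'e' add the prefix ve-; stems whose last vowel is 'a' or 'o' insert -om- after the first vowel.
So pefuz → pepefuz.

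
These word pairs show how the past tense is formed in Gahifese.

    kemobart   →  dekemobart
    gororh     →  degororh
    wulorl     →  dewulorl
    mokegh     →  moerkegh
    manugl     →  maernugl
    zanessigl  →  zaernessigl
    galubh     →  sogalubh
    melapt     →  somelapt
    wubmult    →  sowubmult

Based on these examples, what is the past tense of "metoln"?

sometoln

gororh and mokegh both end in -h yet inflect differently (degororh, moerkegh), so the final letter is not what conditions the rule; the second-to-last letter is.
"metoln" has second-to-last letter 'l'. The one such stem in the data (wubmult → sowubmult) adds the prefix so-, so the same rule applies.
The other patterns: stems whose second-to-last letter is 'r' add the prefix de-; stems whose second-to-last letter is 'g' insert -er- after the first vowel.
So metoln → sometoln.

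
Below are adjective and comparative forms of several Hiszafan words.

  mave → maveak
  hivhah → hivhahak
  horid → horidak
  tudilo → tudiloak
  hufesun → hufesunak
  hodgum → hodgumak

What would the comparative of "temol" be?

Every pair shown (mave → maveak, hivhah → hivhahak, horid → horidak, …) follows the same rule: add -ak.
So temol → temolak.

temolak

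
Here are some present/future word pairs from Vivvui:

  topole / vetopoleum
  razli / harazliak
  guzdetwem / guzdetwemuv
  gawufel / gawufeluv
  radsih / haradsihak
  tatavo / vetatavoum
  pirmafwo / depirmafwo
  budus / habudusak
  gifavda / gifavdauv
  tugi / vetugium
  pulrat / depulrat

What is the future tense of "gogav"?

pirmafwo and tatavo both end in -o yet inflect differently (depirmafwo, vetatavoum), so the final letter is not what conditions the rule; the first letter is.
"gogav" begins with g-. The stems beginning with g- (gifavda → gifavdauv, gawufel → gawufeluv, guzdetwem → guzdetwemuv) add -uv.
So gogav → gogavuv.

gogavuv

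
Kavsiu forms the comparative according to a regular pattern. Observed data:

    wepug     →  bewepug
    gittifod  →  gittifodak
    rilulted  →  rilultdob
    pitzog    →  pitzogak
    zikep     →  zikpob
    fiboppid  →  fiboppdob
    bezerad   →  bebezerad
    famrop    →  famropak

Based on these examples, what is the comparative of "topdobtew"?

topdobtwob

zikep and famrop both end in -p yet inflect differently (zikpob, famropak), so the final letter is not what conditions the rule; the last vowel is.
"topdobtew" has last vowel 'e'. The stems whose last vowel is 'e' (zikep → zikpob, rilulted → rilultdob) delete the last vowel and add -ob.
So topdobtew → topdobtwob.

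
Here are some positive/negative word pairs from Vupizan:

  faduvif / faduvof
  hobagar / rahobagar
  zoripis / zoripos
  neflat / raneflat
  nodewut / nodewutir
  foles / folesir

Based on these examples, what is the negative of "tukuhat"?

ratukuhat

neflat and nodewut both end in -t yet inflect differently (raneflat, nodewutir), so the final letter is not what conditions the rule; the last vowel is.
"tukuhat" has last vowel 'a'. The stems whose last vowel is 'a' (neflat → raneflat, hobagar → rahobagar) add the prefix ra-.
So tukuhat → ratukuhat.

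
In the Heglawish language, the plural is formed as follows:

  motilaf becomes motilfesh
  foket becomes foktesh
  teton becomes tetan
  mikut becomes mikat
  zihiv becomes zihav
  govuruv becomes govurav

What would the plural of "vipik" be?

"vipik" has last vowel 'i'. The one such stem in the data (zihiv → zihav) changes the last vowel to 'a' (as do teton, mikut), so the same rule applies.
The other pattern: stems whose last vowel is 'a' or 'e' delete the last vowel and add -esh.
So vipik → vipak.

vipak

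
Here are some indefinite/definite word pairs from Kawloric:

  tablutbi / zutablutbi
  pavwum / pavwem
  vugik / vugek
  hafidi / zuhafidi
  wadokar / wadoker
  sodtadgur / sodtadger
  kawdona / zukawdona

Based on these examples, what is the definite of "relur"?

reler

hafidi and vugik both have last vowel 'i' yet inflect differently (zuhafidi, vugek), so the last vowel is not what conditions the rule; whether the stem ends in a vowel or a consonant is.
"relur" ends in a consonant. The stems ending in a consonant (vugik → vugek, wadokar → wadoker, sodtadgur → sodtadger) change the last vowel to 'e'.
The other pattern: stems ending in a vowel add the prefix zu-.
So relur → reler.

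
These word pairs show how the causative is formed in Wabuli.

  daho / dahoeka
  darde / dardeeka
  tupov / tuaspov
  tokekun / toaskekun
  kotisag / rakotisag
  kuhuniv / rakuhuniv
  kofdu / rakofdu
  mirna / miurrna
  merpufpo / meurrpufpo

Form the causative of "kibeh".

rakibeh

tupov and kuhuniv both end in -v yet inflect differently (tuaspov, rakuhuniv), so the final letter is not what conditions the rule; the first letter is.
"kibeh" begins with k-. The stems beginning with k- (kotisag → rakotisag, kuhuniv → rakuhuniv, kofdu → rakofdu) add the prefix ra-.
The other patterns: stems beginning with d- add -eka; stems beginning with t- insert -as- after the first vowel; stems beginning with m- insert -ur- after the first vowel.
So kibeh → rakibeh.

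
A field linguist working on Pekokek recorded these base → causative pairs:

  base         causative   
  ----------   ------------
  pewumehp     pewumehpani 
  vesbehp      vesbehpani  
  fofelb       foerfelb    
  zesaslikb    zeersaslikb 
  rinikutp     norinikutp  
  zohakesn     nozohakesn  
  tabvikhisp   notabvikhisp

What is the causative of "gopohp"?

gopohpani

"gopohp" has second-to-last letter 'h'. The stems whose second-to-last letter is 'h' (pewumehp → pewumehpani, vesbehp → vesbehpani) add -ani.
So gopohp → gopohpani.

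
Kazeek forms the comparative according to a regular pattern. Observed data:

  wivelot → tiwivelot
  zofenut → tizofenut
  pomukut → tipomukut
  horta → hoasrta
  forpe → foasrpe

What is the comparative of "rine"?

riasne

"rine" ends in a vowel. The stems ending in a vowel (horta → hoasrta, forpe → foasrpe) insert -as- after the first vowel.
The other pattern: stems ending in a consonant add the prefix ti-.
So rine → riasne.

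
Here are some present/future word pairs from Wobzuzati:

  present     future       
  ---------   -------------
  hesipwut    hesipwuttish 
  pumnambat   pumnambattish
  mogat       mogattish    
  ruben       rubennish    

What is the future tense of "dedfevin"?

Every pair shown (hesipwut → hesipwuttish, pumnambat → pumnambattish, mogat → mogattish, …) follows the same rule: double the final consonant and add -ish.
So dedfevin → dedfevinnish.

dedfevinnish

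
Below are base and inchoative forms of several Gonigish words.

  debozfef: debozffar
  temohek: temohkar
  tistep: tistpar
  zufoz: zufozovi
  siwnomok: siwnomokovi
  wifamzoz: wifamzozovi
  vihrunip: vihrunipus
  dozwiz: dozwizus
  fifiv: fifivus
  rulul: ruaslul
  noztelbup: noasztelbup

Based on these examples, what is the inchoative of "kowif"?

"kowif" has last vowel 'i'. The stems whose last vowel is 'i' (vihrunip → vihrunipus, dozwiz → dozwizus, fifiv → fifivus) add -us.
The other patterns: stems whose last vowel is 'e' delete the last vowel and add -ar; stems whose last vowel is 'o' add -ovi; stems whose last vowel is 'u' insert -as- after the first vowel.
So kowif → kowifus.

kowifus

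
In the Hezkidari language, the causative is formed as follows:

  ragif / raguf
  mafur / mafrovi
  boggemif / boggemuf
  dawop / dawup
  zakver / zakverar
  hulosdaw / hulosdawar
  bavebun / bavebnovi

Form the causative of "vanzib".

zakver and mafur both end in -r yet inflect differently (zakverar, mafrovi), so the final letter is not what conditions the rule; the last vowel is.
"vanzib" has last vowel 'i'. The stems whose last vowel is 'i' (boggemif → boggemuf, ragif → raguf) change the last vowel to 'u'.
So vanzib → vanzub.

vanzub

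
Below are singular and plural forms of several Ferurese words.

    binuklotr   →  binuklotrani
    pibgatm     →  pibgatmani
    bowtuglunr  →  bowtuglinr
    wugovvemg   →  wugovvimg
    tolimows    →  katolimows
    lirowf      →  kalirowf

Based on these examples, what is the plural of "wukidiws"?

binuklotr and bowtuglunr both end in -r yet inflect differently (binuklotrani, bowtuglinr), so the final letter is not what conditions the rule; the second-to-last letter is.
"wukidiws" has second-to-last letter 'w'. The stems whose second-to-last letter is 'w' (tolimows → katolimows, lirowf → kalirowf) add the prefix ka-.
So wukidiws → kawukidiws.

kawukidiws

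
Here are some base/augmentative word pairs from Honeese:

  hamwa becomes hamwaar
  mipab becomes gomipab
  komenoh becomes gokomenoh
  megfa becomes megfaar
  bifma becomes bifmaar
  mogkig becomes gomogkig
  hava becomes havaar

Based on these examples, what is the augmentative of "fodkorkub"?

hamwa and mipab both have last vowel 'a' yet inflect differently (hamwaar, gomipab), so the last vowel is not what conditions the rule; the final letter is.
"fodkorkub" ends in -b. The one such stem in the data (mipab → gomipab) adds the prefix go-, so the same rule applies.
The other pattern: stems ending in -a add -ar.
So fodkorkub → gofodkorkub.

gofodkorkub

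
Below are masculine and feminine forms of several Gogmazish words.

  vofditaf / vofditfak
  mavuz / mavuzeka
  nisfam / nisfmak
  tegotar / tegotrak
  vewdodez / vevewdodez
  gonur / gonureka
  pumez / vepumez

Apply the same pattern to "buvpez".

vebuvpez

mavuz and vewdodez both end in -z yet inflect differently (mavuzeka, vevewdodez), so the final letter is not what conditions the rule; the last vowel is.
"buvpez" has last vowel 'e'. The stems whose last vowel is 'e' (vewdodez → vevewdodez, pumez → vepumez) add the prefix ve-.
So buvpez → vebuvpez.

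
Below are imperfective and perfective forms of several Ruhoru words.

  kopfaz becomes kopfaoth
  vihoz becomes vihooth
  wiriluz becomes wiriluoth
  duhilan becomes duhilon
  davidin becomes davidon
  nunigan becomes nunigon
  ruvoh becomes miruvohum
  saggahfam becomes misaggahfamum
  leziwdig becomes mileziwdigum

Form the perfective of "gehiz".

gehioth

kopfaz and duhilan both have last vowel 'a' yet inflect differently (kopfaoth, duhilon), so the last vowel is not what conditions the rule; the final letter is.
"gehiz" ends in -z. The stems ending in -z (kopfaz → kopfaoth, vihoz → vihooth, wiriluz → wiriluoth) drop the final letter and add -oth.
So gehiz → gehioth.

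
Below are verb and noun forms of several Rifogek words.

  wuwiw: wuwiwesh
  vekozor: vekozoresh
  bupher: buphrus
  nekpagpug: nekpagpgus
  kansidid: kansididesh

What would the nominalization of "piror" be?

piroresh

bupher and vekozor both end in -r yet inflect differently (buphrus, vekozoresh), so the final letter is not what conditions the rule; the last vowel is.
"piror" has last vowel 'o'. The one such stem in the data (vekozor → vekozoresh) adds -esh, so the same rule applies.
So piror → piroresh.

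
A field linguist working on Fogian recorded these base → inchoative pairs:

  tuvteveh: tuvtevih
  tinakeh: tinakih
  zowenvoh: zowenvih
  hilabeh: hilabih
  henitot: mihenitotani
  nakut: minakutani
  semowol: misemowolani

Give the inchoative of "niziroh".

zowenvoh and henitot both have last vowel 'o' yet inflect differently (zowenvih, mihenitotani), so the last vowel is not what conditions the rule; the final letter is.
"niziroh" ends in -h. The stems ending in -h (tuvteveh → tuvtevih, tinakeh → tinakih, zowenvoh → zowenvih) change the last vowel to 'i'.
The other pattern: stems ending in -l or -t add mi- … -ani around the stem.
So niziroh → nizirih.

nizirih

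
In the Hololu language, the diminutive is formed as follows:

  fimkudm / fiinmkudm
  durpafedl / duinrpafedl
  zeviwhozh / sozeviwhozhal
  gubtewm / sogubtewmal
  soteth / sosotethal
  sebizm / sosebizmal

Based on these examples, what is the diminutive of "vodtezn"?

sovodteznal

fimkudm and gubtewm both end in -m yet inflect differently (fiinmkudm, sogubtewmal), so the final letter is not what conditions the rule; the second-to-last letter is.
"vodtezn" has second-to-last letter 'z'. The stems whose second-to-last letter is 'z' (zeviwhozh → sozeviwhozhal, sebizm → sosebizmal) add so- … -al around the stem.
The other pattern: stems whose second-to-last letter is 'd' insert -in- after the first vowel.
So vodtezn → sovodteznal.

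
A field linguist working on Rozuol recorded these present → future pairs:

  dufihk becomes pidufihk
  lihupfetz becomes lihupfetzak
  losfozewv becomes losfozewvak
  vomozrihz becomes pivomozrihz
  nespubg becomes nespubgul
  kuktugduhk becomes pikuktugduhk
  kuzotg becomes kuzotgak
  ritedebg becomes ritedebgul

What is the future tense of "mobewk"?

mobewkak

vomozrihz and lihupfetz both end in -z yet inflect differently (pivomozrihz, lihupfetzak), so the final letter is not what conditions the rule; the second-to-last letter is.
"mobewk" has second-to-last letter 'w'. The one such stem in the data (losfozewv → losfozewvak) adds -ak, so the same rule applies.
So mobewk → mobewkak.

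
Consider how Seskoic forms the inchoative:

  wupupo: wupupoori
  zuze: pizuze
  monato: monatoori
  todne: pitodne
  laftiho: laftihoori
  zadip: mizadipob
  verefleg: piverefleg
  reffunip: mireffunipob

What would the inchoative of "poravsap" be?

zadip and zuze both begin with z- yet inflect differently (mizadipob, pizuze), so the first letter is not what conditions the rule; the final letter is.
"poravsap" ends in -p. The stems ending in -p (reffunip → mireffunipob, zadip → mizadipob) add mi- … -ob around the stem.
So poravsap → miporavsapob.

miporavsapob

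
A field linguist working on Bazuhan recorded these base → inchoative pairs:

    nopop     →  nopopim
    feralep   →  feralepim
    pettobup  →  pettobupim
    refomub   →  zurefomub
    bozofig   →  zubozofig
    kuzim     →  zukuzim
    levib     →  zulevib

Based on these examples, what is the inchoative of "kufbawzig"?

zukufbawzig

"kufbawzig" ends in -g. The one such stem in the data (bozofig → zubozofig) adds the prefix zu-, so the same rule applies.
So kufbawzig → zukufbawzig.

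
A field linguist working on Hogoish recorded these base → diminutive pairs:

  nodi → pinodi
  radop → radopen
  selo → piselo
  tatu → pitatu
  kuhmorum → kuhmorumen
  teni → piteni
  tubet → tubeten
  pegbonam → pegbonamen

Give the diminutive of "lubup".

lubupen

selo and radop both have last vowel 'o' yet inflect differently (piselo, radopen), so the last vowel is not what conditions the rule; whether the stem ends in a vowel or a consonant is.
"lubup" ends in a consonant. The stems ending in a consonant (radop → radopen, tubet → tubeten, kuhmorum → kuhmorumen) add -en.
The other pattern: stems ending in a vowel add the prefix pi-.
So lubup → lubupen.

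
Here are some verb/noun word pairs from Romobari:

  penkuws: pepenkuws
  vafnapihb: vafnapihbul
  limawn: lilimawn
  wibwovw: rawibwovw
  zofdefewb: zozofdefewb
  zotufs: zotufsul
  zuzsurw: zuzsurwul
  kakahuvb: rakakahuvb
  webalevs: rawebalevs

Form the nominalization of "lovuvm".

zofdefewb and kakahuvb both end in -b yet inflect differently (zozofdefewb, rakakahuvb), so the final letter is not what conditions the rule; the second-to-last letter is.
"lovuvm" has second-to-last letter 'v'. The stems whose second-to-last letter is 'v' (kakahuvb → rakakahuvb, wibwovw → rawibwovw, webalevs → rawebalevs) add the prefix ra-.
The other patterns: stems whose second-to-last letter is 'w' repeat the first consonant+vowel as a prefix; stems whose second-to-last letter is 'f', 'h' or 'r' add -ul.
So lovuvm → ralovuvm.

ralovuvm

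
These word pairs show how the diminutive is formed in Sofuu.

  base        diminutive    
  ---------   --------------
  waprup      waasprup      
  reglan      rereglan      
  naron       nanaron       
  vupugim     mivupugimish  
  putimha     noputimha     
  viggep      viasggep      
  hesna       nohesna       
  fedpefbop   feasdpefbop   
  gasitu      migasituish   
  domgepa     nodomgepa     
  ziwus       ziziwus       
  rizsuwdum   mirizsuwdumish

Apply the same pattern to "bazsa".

"bazsa" ends in -a. The stems ending in -a (hesna → nohesna, putimha → noputimha, domgepa → nodomgepa) add the prefix no-.
So bazsa → nobazsa.

nobazsa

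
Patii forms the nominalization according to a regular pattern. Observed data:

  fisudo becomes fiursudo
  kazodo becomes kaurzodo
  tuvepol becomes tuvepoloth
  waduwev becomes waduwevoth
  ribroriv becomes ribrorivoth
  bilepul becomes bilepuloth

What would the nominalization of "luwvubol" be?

luwvuboloth

"luwvubol" ends in a consonant. The stems ending in a consonant (tuvepol → tuvepoloth, waduwev → waduwevoth, ribroriv → ribrorivoth) add -oth.
The other pattern: stems ending in a vowel insert -ur- after the first vowel.
So luwvubol → luwvuboloth.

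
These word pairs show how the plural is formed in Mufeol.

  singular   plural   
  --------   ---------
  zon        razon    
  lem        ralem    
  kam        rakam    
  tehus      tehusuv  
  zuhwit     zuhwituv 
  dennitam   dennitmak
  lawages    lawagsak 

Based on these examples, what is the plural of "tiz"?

lem and dennitam both end in -m yet inflect differently (ralem, dennitmak), so the final letter is not what conditions the rule; the number of vowels is.
"tiz" has 1 vowel. The stems with 1 vowel (zon → razon, lem → ralem, kam → rakam) add the prefix ra-.
The other patterns: stems with 2 vowels add -uv; stems with 3 vowels delete the last vowel and add -ak.
So tiz → ratiz.

ratiz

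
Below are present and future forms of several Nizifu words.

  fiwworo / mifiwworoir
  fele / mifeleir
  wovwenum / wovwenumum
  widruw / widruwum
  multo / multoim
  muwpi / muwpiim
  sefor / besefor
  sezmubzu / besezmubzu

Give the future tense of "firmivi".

fiwworo and multo both end in -o yet inflect differently (mifiwworoir, multoim), so the final letter is not what conditions the rule; the first letter is.
"firmivi" begins with f-. The stems beginning with f- (fiwworo → mifiwworoir, fele → mifeleir) add mi- … -ir around the stem.
The other patterns: stems beginning with w- add -um; stems beginning with m- add -im; stems beginning with s- add the prefix be-.
So firmivi → mifirmiviir.

mifirmiviir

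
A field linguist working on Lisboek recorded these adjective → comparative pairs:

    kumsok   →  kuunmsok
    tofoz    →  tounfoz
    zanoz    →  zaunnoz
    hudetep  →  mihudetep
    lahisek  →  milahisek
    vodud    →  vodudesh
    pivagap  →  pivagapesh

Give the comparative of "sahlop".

"sahlop" has last vowel 'o'. The stems whose last vowel is 'o' (kumsok → kuunmsok, tofoz → tounfoz, zanoz → zaunnoz) insert -un- after the first vowel.
The other patterns: stems whose last vowel is 'e' add the prefix mi-; stems whose last vowel is 'a' or 'u' add -esh.
So sahlop → saunhlop.

saunhlop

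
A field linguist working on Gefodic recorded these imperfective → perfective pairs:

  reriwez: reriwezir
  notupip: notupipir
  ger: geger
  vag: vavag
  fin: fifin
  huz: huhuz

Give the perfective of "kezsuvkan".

reriwez and huz both end in -z yet inflect differently (reriwezir, huhuz), so the final letter is not what conditions the rule; the number of vowels is.
"kezsuvkan" has 3 vowels. The stems with 3 vowels (reriwez → reriwezir, notupip → notupipir) add -ir.
So kezsuvkan → kezsuvkanir.

kezsuvkanir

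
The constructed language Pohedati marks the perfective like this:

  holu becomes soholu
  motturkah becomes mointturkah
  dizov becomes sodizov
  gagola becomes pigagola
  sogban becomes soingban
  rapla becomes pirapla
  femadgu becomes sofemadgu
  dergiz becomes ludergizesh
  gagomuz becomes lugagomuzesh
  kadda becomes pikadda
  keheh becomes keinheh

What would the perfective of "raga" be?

piraga

femadgu and gagomuz both have last vowel 'u' yet inflect differently (sofemadgu, lugagomuzesh), so the last vowel is not what conditions the rule; the final letter is.
"raga" ends in -a. The stems ending in -a (rapla → pirapla, gagola → pigagola, kadda → pikadda) add the prefix pi-.
The other patterns: stems ending in -u or -v add the prefix so-; stems ending in -z add lu- … -esh around the stem; stems ending in -h or -n insert -in- after the first vowel.
So raga → piraga.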